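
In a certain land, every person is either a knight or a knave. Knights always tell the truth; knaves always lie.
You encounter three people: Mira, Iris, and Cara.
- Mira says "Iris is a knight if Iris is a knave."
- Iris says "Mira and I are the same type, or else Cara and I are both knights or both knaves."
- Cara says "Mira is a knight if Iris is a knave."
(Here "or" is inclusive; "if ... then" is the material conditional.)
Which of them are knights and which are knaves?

Suppose Mira is a knave. Then Mira's statement "Iris is a knight if Iris is a knave" would have to be false. Checking the 4 ways to assign the others, none is consistent with every speaker.
(For instance, with Iris=knight, Cara=knight, Mira's claim "Iris is a knight if Iris is a knave" comes out true where it would need to be false.)
So Mira must be a knight, making "Iris is a knight if Iris is a knave" true. Taking Mira=knight, Iris=knight, Cara=knight, each remaining statement checks out:
  Iris (knight): "Mira and I are the same type, or else Cara and I are both knights or both knaves" — true. ✓
  Cara (knight): "Mira is a knight if Iris is a knave" — true. ✓
This is the unique consistent assignment.

Mira is a knight, Iris is a knight, and Cara is a knight.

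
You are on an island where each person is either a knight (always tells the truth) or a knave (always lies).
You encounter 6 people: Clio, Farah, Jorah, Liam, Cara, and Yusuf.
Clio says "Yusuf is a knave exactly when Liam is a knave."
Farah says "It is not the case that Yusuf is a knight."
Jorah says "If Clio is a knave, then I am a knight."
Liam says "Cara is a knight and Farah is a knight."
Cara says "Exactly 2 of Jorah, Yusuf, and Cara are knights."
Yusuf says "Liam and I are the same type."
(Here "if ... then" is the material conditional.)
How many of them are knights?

4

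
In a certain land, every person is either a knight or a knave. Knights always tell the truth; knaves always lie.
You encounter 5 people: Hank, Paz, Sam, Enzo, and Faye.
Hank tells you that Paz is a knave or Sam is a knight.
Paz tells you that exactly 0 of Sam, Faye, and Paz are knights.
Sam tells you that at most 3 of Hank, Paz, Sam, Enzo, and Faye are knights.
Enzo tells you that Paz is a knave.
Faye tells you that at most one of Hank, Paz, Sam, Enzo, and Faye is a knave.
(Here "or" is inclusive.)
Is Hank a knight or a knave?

Consistent assignments: {Hank=knight, Paz=knave, Sam=knight, Enzo=knight, Faye=knave}
In every consistent assignment, Hank is a knight.

Hank is a knight.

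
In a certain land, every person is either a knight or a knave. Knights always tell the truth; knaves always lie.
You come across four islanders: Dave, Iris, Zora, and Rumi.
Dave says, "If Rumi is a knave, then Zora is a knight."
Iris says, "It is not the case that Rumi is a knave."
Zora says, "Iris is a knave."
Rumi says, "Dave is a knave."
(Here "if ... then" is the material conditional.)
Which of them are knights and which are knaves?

Suppose Dave is a knave. Then Dave's statement "if Rumi is a knave, then Zora is a knight" would have to be false. Checking the 8 ways to assign the others, none is consistent with every speaker.
(For instance, with Iris=knave, Zora=knight, Rumi=knave, Dave's claim "if Rumi is a knave, then Zora is a knight" comes out true where it would need to be false.)
So Dave must be a knight, making "if Rumi is a knave, then Zora is a knight" true. Taking Dave=knight, Iris=knave, Zora=knight, Rumi=knave, each remaining statement checks out:
  Iris (knave): "it is not the case that Rumi is a knave" — false. ✓
  Zora (knight): "Iris is a knave" — true. ✓
  Rumi (knave): "Dave is a knave" — false. ✓
This is the unique consistent assignment.

Knights: Dave and Zora. Knaves: Iris and Rumi.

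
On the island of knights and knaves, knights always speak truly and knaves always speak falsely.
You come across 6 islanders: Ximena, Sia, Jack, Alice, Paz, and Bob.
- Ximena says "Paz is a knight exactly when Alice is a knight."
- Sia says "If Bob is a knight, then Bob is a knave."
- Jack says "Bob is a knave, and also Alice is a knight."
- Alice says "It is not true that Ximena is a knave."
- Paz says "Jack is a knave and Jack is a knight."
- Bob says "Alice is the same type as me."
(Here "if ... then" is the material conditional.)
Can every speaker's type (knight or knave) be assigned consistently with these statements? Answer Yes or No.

No

Checking all 64 assignments, each has at least one speaker whose statement's truth value contradicts their type.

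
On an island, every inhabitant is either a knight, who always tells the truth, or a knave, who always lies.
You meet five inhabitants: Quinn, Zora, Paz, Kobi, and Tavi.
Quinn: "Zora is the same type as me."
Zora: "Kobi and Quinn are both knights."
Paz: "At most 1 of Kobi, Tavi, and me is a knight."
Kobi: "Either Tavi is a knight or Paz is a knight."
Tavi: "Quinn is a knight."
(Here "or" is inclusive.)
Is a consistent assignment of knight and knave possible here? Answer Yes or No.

Yes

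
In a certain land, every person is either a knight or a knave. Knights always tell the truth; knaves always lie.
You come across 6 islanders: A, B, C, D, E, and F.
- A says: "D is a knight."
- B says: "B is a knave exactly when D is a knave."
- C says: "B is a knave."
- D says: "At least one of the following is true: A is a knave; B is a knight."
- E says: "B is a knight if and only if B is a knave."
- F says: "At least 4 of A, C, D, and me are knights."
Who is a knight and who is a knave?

A is a knight, B is a knight, C is a knave, D is a knight, E is a knave, and F is a knave.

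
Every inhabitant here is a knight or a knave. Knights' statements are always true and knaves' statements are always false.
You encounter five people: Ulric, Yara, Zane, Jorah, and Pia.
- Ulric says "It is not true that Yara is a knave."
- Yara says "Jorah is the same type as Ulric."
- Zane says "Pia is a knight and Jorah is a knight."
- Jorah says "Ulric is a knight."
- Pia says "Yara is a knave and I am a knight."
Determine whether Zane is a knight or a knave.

Zane is a knave.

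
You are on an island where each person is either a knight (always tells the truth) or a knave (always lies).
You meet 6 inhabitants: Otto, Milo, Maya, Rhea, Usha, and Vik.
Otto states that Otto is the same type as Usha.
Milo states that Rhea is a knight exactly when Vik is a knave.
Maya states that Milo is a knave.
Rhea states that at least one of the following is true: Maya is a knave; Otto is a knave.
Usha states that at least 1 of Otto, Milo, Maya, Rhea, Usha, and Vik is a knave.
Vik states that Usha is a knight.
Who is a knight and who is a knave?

Otto is a knave, Milo is a knave, Maya is a knight, Rhea is a knight, Usha is a knight, and Vik is a knight.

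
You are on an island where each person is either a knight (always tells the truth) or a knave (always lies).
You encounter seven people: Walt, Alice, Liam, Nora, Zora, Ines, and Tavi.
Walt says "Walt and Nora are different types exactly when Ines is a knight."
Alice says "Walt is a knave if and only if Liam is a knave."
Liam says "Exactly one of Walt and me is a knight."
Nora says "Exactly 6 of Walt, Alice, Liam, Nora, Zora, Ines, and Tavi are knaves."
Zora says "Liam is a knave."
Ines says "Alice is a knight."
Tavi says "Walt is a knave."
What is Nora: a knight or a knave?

Nora is a knave.

Consistent assignments: {Walt=knave, Alice=knight, Liam=knave, Nora=knave, Zora=knight, Ines=knight, Tavi=knight}
In every consistent assignment, Nora is a knave.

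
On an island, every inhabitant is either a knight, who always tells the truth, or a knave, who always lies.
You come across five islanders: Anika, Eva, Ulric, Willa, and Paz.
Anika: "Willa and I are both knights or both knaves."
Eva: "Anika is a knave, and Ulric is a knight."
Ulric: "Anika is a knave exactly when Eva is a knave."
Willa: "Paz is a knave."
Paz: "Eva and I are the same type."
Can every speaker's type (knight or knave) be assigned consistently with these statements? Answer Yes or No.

No

Checking all 32 assignments, each has at least one speaker whose statement's truth value contradicts their type.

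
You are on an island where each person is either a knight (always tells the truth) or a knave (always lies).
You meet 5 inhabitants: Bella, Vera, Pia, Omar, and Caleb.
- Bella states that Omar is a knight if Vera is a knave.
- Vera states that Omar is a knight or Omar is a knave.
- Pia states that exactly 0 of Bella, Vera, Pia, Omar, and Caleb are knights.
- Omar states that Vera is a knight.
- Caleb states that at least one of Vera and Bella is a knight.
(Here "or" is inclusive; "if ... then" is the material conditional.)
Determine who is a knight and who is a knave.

Since Bella is a knight, "Omar is a knight if Vera is a knave" needs to be true, which holds.
As a knight, Vera's statement "Omar is a knight or Omar is a knave" should be true; it is.
As a knave, Pia's statement "exactly 0 of Bella, Vera, Pia, Omar, and Caleb are knights" should be False; it is.
Omar (knight): "Vera is a knight" — true. ✓
Caleb (knight): "at least one of Vera and Bella is a knight" — true. ✓

Bella is a knight, Vera is a knight, Pia is a knave, Omar is a knight, and Caleb is a knight.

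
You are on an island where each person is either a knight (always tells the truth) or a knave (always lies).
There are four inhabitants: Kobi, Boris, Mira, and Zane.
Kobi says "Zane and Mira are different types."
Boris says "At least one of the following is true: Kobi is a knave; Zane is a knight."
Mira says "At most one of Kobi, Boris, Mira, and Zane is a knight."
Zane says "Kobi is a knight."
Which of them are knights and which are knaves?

Kobi is a knight, Boris is a knight, Mira is a knave, and Zane is a knight.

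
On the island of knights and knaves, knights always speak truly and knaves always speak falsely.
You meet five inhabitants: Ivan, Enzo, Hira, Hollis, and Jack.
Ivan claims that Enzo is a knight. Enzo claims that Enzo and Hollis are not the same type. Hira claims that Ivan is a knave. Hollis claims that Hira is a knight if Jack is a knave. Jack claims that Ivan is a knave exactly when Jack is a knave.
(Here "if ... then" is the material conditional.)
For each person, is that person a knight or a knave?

Ivan is a knight, Enzo is a knight, Hira is a knave, Hollis is a knave, and Jack is a knave.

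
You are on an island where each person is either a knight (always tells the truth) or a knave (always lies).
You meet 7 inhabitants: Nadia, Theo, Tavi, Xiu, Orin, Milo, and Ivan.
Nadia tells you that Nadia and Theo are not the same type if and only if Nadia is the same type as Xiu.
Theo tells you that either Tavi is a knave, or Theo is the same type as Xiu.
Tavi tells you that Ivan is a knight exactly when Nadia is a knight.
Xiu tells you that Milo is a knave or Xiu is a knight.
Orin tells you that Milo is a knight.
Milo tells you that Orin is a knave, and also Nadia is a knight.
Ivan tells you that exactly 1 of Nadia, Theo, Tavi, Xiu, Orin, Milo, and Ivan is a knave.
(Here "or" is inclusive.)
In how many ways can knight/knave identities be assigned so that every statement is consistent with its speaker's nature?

Consistent assignments:
  Nadia=knave, Theo=knight, Tavi=knight, Xiu=knight, Orin=knave, Milo=knave, Ivan=knave

1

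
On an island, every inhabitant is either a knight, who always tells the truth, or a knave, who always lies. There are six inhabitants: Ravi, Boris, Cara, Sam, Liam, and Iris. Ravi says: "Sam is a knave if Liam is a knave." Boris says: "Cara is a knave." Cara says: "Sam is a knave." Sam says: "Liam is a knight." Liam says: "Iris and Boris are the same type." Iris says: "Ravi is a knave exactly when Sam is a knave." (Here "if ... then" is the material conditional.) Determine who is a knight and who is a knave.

Ravi is a knight, so "Sam is a knave if Liam is a knave" must be True — and it is.
As a knight, Boris's statement "Cara is a knave" should be True; it is.
Since Cara is a knave, "Sam is a knave" needs to be false, which holds.
As a knight, Sam's statement "Liam is a knight" should be True; it is.
As a knight, Liam's statement "Iris and Boris are the same type" should be True; it is.
Iris (knight): "Ravi is a knave exactly when Sam is a knave" — True. ✓

Ravi is a knight, Boris is a knight, Cara is a knave, Sam is a knight, Liam is a knight, and Iris is a knight.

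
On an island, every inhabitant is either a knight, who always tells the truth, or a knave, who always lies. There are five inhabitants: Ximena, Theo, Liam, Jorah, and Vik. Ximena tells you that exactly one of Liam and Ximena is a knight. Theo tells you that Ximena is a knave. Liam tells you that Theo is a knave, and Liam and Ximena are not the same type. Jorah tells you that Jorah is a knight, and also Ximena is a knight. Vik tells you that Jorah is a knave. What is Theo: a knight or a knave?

Theo is a knight.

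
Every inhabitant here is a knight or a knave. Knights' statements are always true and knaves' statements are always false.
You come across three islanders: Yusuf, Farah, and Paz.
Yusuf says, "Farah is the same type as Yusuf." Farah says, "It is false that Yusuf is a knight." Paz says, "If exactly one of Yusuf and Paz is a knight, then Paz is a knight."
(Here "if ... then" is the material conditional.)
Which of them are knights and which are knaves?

Yusuf is a knave; "Farah is the same type as Yusuf" is False, as required.
Farah is a knight; "it is false that Yusuf is a knight" is True, as required.
Paz is a knight; "if exactly one of Yusuf and Paz is a knight, then Paz is a knight" is True, as required.

Yusuf is a knave, Farah is a knight, and Paz is a knight.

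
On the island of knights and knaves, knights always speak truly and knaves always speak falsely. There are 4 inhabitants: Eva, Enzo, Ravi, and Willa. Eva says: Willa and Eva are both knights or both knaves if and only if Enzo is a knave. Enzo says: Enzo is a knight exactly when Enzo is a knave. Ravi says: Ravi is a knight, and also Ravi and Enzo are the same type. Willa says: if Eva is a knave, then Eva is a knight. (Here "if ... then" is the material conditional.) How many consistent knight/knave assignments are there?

1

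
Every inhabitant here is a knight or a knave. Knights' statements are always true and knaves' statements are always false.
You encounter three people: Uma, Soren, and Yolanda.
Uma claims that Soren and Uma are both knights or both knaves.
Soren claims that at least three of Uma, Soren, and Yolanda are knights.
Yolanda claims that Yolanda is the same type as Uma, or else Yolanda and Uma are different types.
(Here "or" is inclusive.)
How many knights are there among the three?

The unique consistent assignment is Uma=knight, Soren=knight, Yolanda=knight.
That has 3 knights.

3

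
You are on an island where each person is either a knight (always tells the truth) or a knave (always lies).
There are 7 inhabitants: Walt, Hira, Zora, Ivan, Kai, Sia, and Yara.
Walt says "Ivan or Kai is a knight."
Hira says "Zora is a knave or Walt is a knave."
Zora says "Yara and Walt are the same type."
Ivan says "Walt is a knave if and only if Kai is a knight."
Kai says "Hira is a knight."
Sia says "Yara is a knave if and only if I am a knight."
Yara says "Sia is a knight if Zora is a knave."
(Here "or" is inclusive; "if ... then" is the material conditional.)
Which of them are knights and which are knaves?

Walt is a knight, Hira is a knight, Zora is a knave, Ivan is a knave, Kai is a knight, Sia is a knave, and Yara is a knave.

Since Walt is a knight, "Ivan or Kai is a knight" needs to be true, which holds.
Hira is a knight; "Zora is a knave or Walt is a knave" is true, as required.
Zora is a knave; "Yara and Walt are the same type" is false, as required.
Ivan is a knave; "Walt is a knave if and only if Kai is a knight" is false, as required.
Since Kai is a knight, "Hira is a knight" needs to be true, which holds.
Sia (knave): "Yara is a knave if and only if I am a knight" — false. ✓
As a knave, Yara's statement "Sia is a knight if Zora is a knave" should be false; it is.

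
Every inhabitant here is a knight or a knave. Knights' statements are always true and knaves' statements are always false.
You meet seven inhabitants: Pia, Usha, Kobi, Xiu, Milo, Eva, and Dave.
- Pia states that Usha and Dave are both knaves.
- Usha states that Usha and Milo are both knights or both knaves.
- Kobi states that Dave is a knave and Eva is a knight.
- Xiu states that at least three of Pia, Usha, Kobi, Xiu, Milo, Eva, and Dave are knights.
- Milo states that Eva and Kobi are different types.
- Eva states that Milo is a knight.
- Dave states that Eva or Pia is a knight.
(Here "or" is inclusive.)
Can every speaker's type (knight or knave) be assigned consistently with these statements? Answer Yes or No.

Yes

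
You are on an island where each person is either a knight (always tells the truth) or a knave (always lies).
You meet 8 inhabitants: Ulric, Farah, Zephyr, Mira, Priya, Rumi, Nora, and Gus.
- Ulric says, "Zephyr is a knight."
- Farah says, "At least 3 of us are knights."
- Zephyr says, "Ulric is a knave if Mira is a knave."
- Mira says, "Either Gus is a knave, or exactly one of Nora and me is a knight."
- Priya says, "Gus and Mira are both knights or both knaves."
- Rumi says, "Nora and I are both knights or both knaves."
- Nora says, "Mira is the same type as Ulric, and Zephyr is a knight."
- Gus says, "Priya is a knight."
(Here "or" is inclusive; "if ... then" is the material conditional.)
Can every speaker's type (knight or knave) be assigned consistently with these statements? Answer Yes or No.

Yes

One consistent assignment: Ulric=knight, Farah=knight, Zephyr=knight, Mira=knight, Priya=knave, Rumi=knight, Nora=knight, Gus=knave.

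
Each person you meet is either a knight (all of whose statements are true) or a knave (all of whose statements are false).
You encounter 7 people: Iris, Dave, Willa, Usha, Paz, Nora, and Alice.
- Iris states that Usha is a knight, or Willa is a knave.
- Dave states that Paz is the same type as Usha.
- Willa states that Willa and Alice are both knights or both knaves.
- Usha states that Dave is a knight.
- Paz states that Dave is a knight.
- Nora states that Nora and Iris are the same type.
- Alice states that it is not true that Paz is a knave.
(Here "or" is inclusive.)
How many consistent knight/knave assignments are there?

4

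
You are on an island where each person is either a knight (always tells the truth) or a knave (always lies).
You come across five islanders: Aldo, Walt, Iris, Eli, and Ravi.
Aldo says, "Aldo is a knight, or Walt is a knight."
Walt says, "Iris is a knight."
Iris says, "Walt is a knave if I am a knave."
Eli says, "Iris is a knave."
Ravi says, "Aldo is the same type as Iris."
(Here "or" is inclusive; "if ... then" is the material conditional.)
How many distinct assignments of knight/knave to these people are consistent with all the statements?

1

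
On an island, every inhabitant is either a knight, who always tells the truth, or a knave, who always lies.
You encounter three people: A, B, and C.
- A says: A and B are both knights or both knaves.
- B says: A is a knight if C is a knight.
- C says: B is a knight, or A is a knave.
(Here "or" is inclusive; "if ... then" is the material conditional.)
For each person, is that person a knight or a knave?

A is a knight, B is a knight, and C is a knight.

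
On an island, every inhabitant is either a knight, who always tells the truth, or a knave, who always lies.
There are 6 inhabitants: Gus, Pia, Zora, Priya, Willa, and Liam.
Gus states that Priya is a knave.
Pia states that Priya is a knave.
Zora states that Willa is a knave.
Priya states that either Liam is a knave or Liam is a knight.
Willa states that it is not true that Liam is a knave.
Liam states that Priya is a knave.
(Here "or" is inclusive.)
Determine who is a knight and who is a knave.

As a knave, Gus's statement "Priya is a knave" should be False; it is.
Pia is a knave, so "Priya is a knave" must be False — and it is.
As a knight, Zora's statement "Willa is a knave" should be True; it is.
Priya is a knight, and the claim "either Liam is a knave or Liam is a knight" is indeed True.
Since Willa is a knave, "it is not true that Liam is a knave" needs to be False, which holds.
Liam is a knave, so "Priya is a knave" must be False — and it is.

Knights: Zora and Priya. Knaves: Gus, Pia, Willa, and Liam.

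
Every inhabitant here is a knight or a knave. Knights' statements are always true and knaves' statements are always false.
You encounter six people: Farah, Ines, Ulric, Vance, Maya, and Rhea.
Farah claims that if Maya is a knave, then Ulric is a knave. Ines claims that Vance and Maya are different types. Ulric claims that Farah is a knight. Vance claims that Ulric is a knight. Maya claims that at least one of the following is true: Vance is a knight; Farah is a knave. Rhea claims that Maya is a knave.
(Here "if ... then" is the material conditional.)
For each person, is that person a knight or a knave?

Since Farah is a knight, "if Maya is a knave, then Ulric is a knave" needs to be true, which holds.
Ines is a knave, so "Vance and Maya are different types" must be False — and it is.
Ulric is a knight, and the claim "Farah is a knight" is indeed true.
Vance is a knight; "Ulric is a knight" is true, as required.
Maya is a knight, so "at least one of the following is true: Vance is a knight; Farah is a knave" must be true — and it is.
Rhea is a knave, and the claim "Maya is a knave" is indeed False.

Farah is a knight, Ines is a knave, Ulric is a knight, Vance is a knight, Maya is a knight, and Rhea is a knave.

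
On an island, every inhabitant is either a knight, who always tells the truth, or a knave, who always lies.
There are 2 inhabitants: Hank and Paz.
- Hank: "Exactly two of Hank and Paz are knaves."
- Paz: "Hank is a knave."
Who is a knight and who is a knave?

Hank (knave): "exactly two of Hank and Paz are knaves" — False. ✓
Paz (knight): "Hank is a knave" — true. ✓

Knights: Paz. Knaves: Hank.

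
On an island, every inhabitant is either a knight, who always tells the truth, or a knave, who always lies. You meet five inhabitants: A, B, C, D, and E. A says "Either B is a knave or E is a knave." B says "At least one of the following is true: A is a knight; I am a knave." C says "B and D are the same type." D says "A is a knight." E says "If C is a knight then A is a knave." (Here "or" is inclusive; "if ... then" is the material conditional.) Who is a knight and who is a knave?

Knights: A, B, C, and D. Knaves: E.

A is a knight, so "either B is a knave or E is a knave" must be true — and it is.
B is a knight; "at least one of the following is true: A is a knight; I am a knave" is true, as required.
As a knight, C's statement "B and D are the same type" should be true; it is.
D is a knight, and the claim "A is a knight" is indeed true.
E is a knave; "if C is a knight then A is a knave" is False, as required.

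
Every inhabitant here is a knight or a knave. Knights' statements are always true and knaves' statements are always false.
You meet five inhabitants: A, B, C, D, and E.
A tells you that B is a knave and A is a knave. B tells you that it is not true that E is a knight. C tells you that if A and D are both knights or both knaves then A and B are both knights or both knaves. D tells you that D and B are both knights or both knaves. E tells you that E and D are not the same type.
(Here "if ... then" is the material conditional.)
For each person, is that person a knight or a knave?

Knights: B. Knaves: A, C, D, and E.

Suppose A is a knight. Then A's statement "B is a knave and A is a knave" would have to be true. Checking the 16 ways to assign the others, none is consistent with every speaker.
(For instance, with B=knight, C=knave, D=knave, E=knave, A's claim "B is a knave and A is a knave" comes out false where it would need to be true.)
So A must be a knave, making "B is a knave and A is a knave" false. Taking A=knave, B=knight, C=knave, D=knave, E=knave, each remaining statement checks out:
  B (knight): "it is not true that E is a knight" — true. ✓
  C (knave): "if A and D are both knights or both knaves then A and B are both knights or both knaves" — false. ✓
  D (knave): "D and B are both knights or both knaves" — false. ✓
  E (knave): "E and D are not the same type" — false. ✓
This is the unique consistent assignment.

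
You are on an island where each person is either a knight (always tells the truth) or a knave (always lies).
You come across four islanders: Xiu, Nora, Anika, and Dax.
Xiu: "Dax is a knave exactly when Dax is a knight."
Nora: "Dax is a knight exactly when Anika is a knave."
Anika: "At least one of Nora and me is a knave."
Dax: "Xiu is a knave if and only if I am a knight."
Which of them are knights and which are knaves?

Xiu (knave): "Dax is a knave exactly when Dax is a knight" — false. ✓
Nora is a knave; "Dax is a knight exactly when Anika is a knave" is false, as required.
Anika is a knight, and the claim "at least one of Nora and me is a knave" is indeed True.
Dax (knight): "Xiu is a knave if and only if I am a knight" — True. ✓

Knights: Anika and Dax. Knaves: Xiu and Nora.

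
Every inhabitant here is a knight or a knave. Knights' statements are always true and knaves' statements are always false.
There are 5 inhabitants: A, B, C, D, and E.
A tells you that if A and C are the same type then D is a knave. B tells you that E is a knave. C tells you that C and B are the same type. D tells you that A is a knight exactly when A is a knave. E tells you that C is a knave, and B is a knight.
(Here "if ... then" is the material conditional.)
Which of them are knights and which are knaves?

A is a knight, so "if A and C are the same type then D is a knave" must be True — and it is.
Since B is a knight, "E is a knave" needs to be True, which holds.
C is a knight, and the claim "C and B are the same type" is indeed True.
D is a knave, and the claim "A is a knight exactly when A is a knave" is indeed False.
E is a knave, and the claim "C is a knave, and B is a knight" is indeed False.

A is a knight, B is a knight, C is a knight, D is a knave, and E is a knave.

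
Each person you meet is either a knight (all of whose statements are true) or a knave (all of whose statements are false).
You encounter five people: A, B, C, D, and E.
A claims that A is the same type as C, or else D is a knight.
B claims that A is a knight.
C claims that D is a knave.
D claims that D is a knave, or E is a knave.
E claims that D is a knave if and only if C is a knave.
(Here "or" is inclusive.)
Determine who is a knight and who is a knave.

A is a knight, so "A is the same type as C, or else D is a knight" must be True — and it is.
B is a knight, and the claim "A is a knight" is indeed True.
As a knave, C's statement "D is a knave" should be False; it is.
D (knight): "D is a knave, or E is a knave" — True. ✓
E is a knave, and the claim "D is a knave if and only if C is a knave" is indeed False.

Knights: A, B, and D. Knaves: C and E.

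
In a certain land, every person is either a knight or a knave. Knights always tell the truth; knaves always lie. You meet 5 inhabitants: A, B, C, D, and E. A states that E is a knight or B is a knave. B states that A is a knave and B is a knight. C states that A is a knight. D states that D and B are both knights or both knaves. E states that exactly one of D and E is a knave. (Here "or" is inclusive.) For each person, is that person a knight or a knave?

Knights: B. Knaves: A, C, D, and E.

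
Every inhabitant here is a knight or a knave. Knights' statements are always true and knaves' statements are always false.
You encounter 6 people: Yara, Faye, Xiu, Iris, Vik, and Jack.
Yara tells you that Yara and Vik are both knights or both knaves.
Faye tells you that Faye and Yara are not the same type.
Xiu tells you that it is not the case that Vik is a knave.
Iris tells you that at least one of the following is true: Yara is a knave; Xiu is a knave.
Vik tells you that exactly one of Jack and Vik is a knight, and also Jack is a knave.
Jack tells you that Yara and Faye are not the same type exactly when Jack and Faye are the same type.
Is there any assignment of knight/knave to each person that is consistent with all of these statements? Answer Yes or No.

Yes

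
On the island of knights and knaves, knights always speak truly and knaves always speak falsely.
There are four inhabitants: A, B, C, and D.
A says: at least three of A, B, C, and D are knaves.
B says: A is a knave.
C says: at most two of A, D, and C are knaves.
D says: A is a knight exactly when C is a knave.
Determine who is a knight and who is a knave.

A is a knave, B is a knight, C is a knight, and D is a knight.

As a knave, A's statement "at least three of A, B, C, and D are knaves" should be False; it is.
B is a knight, so "A is a knave" must be True — and it is.
C is a knight, so "at most two of A, D, and C are knaves" must be True — and it is.
Since D is a knight, "A is a knight exactly when C is a knave" needs to be True, which holds.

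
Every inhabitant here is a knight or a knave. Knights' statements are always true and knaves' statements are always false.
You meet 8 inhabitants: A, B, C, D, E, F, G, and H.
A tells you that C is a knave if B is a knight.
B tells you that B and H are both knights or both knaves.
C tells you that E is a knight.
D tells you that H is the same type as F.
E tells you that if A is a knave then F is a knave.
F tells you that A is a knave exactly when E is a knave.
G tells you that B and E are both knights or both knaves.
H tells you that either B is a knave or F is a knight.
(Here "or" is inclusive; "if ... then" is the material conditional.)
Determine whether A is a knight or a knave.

A is a knight.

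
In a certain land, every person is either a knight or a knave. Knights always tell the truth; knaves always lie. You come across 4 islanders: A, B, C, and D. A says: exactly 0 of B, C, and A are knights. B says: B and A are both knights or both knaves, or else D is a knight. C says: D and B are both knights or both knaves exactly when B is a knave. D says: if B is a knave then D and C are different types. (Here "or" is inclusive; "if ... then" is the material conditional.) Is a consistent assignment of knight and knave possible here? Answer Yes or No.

Yes

One consistent assignment: A=knave, B=knight, C=knave, D=knight.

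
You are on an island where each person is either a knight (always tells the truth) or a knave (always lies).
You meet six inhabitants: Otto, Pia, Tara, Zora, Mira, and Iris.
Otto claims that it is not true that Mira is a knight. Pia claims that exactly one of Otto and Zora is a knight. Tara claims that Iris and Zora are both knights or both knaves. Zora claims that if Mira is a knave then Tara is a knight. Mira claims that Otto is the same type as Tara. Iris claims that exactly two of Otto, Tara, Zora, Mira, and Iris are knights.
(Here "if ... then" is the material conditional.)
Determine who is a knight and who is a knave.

Otto is a knight, Pia is a knight, Tara is a knave, Zora is a knave, Mira is a knave, and Iris is a knight.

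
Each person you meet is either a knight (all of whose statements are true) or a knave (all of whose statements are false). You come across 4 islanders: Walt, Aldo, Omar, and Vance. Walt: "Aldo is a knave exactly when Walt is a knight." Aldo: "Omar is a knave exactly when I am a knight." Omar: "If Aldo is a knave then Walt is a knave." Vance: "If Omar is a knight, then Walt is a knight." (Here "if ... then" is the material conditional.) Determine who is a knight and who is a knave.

Walt is a knight; "Aldo is a knave exactly when Walt is a knight" is true, as required.
Aldo (knave): "Omar is a knave exactly when I am a knight" — False. ✓
Since Omar is a knave, "if Aldo is a knave then Walt is a knave" needs to be False, which holds.
Vance is a knight; "if Omar is a knight, then Walt is a knight" is true, as required.

Walt is a knight, Aldo is a knave, Omar is a knave, and Vance is a knight.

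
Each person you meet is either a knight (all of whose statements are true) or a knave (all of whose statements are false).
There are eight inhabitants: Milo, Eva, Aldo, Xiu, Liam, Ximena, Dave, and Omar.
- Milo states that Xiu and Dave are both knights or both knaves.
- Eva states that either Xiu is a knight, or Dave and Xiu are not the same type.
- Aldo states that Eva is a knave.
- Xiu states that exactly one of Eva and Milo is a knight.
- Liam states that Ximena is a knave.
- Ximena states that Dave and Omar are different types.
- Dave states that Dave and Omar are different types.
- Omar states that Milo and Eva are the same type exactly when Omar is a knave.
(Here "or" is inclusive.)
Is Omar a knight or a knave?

Omar is a knave.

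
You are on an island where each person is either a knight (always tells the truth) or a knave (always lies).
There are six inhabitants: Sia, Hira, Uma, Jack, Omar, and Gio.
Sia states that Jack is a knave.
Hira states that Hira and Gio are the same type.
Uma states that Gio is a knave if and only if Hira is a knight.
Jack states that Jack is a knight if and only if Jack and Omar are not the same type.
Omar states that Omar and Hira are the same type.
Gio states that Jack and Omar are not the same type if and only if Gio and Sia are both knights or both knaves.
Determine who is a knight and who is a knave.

Sia is a knight, Hira is a knight, Uma is a knave, Jack is a knave, Omar is a knight, and Gio is a knight.

Sia is a knight, so "Jack is a knave" must be true — and it is.
Hira (knight): "Hira and Gio are the same type" — true. ✓
Uma is a knave, and the claim "Gio is a knave if and only if Hira is a knight" is indeed false.
Jack is a knave; "Jack is a knight if and only if Jack and Omar are not the same type" is false, as required.
Omar is a knight, and the claim "Omar and Hira are the same type" is indeed true.
As a knight, Gio's statement "Jack and Omar are not the same type if and only if Gio and Sia are both knights or both knaves" should be true; it is.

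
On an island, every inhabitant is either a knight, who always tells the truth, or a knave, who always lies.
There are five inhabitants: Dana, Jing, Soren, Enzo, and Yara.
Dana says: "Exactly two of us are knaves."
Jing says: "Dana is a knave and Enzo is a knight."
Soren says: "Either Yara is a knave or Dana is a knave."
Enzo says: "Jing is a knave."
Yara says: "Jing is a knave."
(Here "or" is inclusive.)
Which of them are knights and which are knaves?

Suppose Dana is a knave. Then Dana's statement "exactly two of us are knaves" would have to be false. Checking the 16 ways to assign the others, none is consistent with every speaker.
(For instance, with Jing=knave, Soren=knave, Enzo=knight, Yara=knight, Jing's claim "Dana is a knave and Enzo is a knight" comes out true where it would need to be false.)
So Dana must be a knight, making "exactly two of us are knaves" true. Taking Dana=knight, Jing=knave, Soren=knave, Enzo=knight, Yara=knight, each remaining statement checks out:
  Jing (knave): "Dana is a knave and Enzo is a knight" — false. ✓
  Soren (knave): "either Yara is a knave or Dana is a knave" — false. ✓
  Enzo (knight): "Jing is a knave" — true. ✓
  Yara (knight): "Jing is a knave" — true. ✓
This is the unique consistent assignment.

Dana is a knight, Jing is a knave, Soren is a knave, Enzo is a knight, and Yara is a knight.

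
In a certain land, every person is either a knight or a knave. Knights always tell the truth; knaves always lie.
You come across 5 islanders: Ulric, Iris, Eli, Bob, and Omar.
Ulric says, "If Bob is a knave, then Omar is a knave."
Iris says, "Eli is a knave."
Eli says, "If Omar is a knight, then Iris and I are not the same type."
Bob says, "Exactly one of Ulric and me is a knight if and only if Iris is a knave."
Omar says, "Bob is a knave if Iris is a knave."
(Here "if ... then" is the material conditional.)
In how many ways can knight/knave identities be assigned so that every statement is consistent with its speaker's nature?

Consistent assignments:
  Ulric=knave, Iris=knave, Eli=knight, Bob=knave, Omar=knight

1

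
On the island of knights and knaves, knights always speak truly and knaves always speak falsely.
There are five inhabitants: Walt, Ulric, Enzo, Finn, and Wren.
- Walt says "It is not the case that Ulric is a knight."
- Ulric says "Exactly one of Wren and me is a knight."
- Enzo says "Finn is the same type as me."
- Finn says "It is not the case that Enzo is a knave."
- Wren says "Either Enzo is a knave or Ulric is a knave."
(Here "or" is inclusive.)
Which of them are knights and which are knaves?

Walt is a knave, Ulric is a knight, Enzo is a knight, Finn is a knight, and Wren is a knave.

Since Walt is a knave, "it is not the case that Ulric is a knight" needs to be false, which holds.
Ulric (knight): "exactly one of Wren and me is a knight" — True. ✓
Enzo is a knight, so "Finn is the same type as me" must be True — and it is.
Finn is a knight; "it is not the case that Enzo is a knave" is True, as required.
Wren is a knave; "either Enzo is a knave or Ulric is a knave" is false, as required.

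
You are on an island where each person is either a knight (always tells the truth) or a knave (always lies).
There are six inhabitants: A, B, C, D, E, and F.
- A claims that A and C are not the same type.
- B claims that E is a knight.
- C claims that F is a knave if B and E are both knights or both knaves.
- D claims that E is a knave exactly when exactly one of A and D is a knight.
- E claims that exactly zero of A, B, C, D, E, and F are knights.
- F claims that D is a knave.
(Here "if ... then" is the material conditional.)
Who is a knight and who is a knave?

A is a knave, B is a knave, C is a knave, D is a knave, E is a knave, and F is a knight.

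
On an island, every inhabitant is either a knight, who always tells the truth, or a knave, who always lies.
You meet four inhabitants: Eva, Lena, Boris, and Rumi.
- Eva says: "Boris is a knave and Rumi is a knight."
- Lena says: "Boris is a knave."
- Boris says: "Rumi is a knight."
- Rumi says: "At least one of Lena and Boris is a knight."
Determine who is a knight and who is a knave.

Eva is a knave, Lena is a knave, Boris is a knight, and Rumi is a knight.

Suppose Eva is a knight. Then Eva's statement "Boris is a knave and Rumi is a knight" would have to be true. Checking the 8 ways to assign the others, none is consistent with every speaker.
(For instance, with Lena=knave, Boris=knight, Rumi=knight, Eva's claim "Boris is a knave and Rumi is a knight" comes out false where it would need to be true.)
So Eva must be a knave, making "Boris is a knave and Rumi is a knight" false. Taking Eva=knave, Lena=knave, Boris=knight, Rumi=knight, each remaining statement checks out:
  Lena (knave): "Boris is a knave" — false. ✓
  Boris (knight): "Rumi is a knight" — true. ✓
  Rumi (knight): "at least one of Lena and Boris is a knight" — true. ✓
This is the unique consistent assignment.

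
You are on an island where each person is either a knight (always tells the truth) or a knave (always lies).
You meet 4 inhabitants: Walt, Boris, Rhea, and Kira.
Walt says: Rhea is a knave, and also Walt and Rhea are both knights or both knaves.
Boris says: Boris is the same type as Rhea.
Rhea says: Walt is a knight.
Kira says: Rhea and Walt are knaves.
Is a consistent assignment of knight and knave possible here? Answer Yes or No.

No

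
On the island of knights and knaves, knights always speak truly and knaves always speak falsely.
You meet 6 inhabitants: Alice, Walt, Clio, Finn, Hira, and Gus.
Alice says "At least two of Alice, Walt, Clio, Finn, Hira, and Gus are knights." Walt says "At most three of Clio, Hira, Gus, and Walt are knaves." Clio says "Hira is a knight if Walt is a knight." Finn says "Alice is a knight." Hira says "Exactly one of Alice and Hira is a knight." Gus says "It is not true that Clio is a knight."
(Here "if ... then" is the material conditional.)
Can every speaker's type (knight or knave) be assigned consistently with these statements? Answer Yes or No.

No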